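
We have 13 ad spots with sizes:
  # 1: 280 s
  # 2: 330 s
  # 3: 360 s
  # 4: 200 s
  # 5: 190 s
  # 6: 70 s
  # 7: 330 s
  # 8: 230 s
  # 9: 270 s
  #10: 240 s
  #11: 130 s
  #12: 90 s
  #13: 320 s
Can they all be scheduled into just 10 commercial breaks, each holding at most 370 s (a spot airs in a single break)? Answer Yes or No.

Yes

A valid assignment using 10 commercial breaks:
  break 1: 360 = 360
  break 2: 330 = 330
  break 3: 330 = 330
  break 4: 320 = 320
  break 5: 280 + 90 = 370
  break 6: 270 + 70 = 340
  break 7: 240 + 130 = 370
  break 8: 230 = 230
  break 9: 200 = 200
  break 10: 190 = 190
Every load is within 370 s, so 10 commercial breaks suffice.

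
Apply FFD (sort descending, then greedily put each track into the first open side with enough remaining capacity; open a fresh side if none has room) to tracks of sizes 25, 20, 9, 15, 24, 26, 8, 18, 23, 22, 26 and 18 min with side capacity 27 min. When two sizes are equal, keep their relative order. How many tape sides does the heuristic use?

Sorted descending: 26, 26, 25, 24, 23, 22, 20, 18, 18, 15, 9, 8.
  26 → side 1 (new)  [load 26/27]
  26 → side 2 (new)  [load 26/27]
  25 → side 3 (new)  [load 25/27]
  24 → side 4 (new)  [load 24/27]
  23 → side 5 (new)  [load 23/27]
  22 → side 6 (new)  [load 22/27]
  20 → side 7 (new)  [load 20/27]
  18 → side 8 (new)  [load 18/27]
  18 → side 9 (new)  [load 18/27]
  15 → side 10 (new)  [load 15/27]
  9 → side 8  [load 27/27]
  8 → side 9  [load 26/27]
10 tape sides opened.

10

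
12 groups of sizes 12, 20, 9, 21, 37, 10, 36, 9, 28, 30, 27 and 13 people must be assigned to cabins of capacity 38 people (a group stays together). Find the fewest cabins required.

Total = 37 + 36 + 30 + 28 + 27 + 21 + 20 + 13 + 12 + 10 + 9 + 9 = 252 people.
Lower bound: ⌈252/38⌉ = 7 cabins.
A packing using 8 cabins:
  cabin 1: 37 = 37
  cabin 2: 36 = 36
  cabin 3: 30 = 30
  cabin 4: 28 + 10 = 38
  cabin 5: 27 + 9 = 36
  cabin 6: 21 + 13 = 34
  cabin 7: 20 + 12 = 32
  cabin 8: 9 = 9
No arrangement into 7 cabins stays within capacity, so 8 is optimal.

8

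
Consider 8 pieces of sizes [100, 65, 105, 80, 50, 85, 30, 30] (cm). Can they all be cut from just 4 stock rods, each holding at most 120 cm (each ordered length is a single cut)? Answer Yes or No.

No

Total = 545 cm; ⌈545/120⌉ = 5.
At least 5 stock rods are required, but only 4 are allowed.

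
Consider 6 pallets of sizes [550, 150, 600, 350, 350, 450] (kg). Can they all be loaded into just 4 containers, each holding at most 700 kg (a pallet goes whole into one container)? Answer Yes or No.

Yes

A valid assignment using 4 containers:
  container 1: 600 = 600
  container 2: 550 + 150 = 700
  container 3: 450 = 450
  container 4: 350 + 350 = 700
Every load is within 700 kg, so 4 containers suffice.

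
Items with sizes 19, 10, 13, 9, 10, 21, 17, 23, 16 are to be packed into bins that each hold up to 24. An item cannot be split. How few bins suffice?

7

Total = 23 + 21 + 19 + 17 + 16 + 13 + 10 + 10 + 9 = 138.
Lower bound: ⌈138/24⌉ = 6 bins.
A packing using 7 bins:
  bin 1: 23 = 23
  bin 2: 21 = 21
  bin 3: 19 = 19
  bin 4: 17 = 17
  bin 5: 16 = 16
  bin 6: 13 + 10 = 23
  bin 7: 10 + 9 = 19
No arrangement into 6 bins stays within capacity, so 7 is optimal.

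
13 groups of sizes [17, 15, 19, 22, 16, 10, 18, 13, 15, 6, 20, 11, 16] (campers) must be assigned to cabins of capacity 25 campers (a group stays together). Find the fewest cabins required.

Total = 22 + 20 + 19 + 18 + 17 + 16 + 16 + 15 + 15 + 13 + 11 + 10 + 6 = 198 campers.
Lower bound: ⌈198/25⌉ = 8 cabins.
Also, 10 groups each exceed 25/2 campers, and no two of those can share a cabin, so at least 10 cabins are needed.
A packing using 10 cabins:
  cabin 1: 22 = 22
  cabin 2: 20 = 20
  cabin 3: 19 + 6 = 25
  cabin 4: 18 = 18
  cabin 5: 17 = 17
  cabin 6: 16 = 16
  cabin 7: 16 = 16
  cabin 8: 15 + 10 = 25
  cabin 9: 15 = 15
  cabin 10: 13 + 11 = 24
This matches the lower bound, so 10 is optimal.

10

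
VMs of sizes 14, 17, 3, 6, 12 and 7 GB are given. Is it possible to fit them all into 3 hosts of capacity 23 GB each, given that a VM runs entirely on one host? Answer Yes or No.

Yes

A valid assignment using 3 hosts:
  host 1: 17 + 6 = 23
  host 2: 14 + 7 = 21
  host 3: 12 + 3 = 15
Every load is within 23 GB, so 3 hosts suffice.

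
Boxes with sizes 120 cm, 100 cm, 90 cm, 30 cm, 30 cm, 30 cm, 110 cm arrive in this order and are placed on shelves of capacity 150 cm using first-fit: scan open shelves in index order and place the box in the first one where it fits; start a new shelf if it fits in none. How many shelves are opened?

4

  120 → shelf 1 (new)  [load 120/150]
  100 → shelf 2 (new)  [load 100/150]
  90 → shelf 3 (new)  [load 90/150]
  30 → shelf 1  [load 150/150]
  30 → shelf 2  [load 130/150]
  30 → shelf 3  [load 120/150]
  110 → shelf 4 (new)  [load 110/150]
4 shelves opened.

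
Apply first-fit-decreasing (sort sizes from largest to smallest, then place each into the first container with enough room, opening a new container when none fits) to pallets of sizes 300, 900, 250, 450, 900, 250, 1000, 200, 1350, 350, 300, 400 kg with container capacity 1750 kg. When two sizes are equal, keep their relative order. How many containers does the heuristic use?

4

Sorted descending: 1350, 1000, 900, 900, 450, 400, 350, 300, 300, 250, 250, 200.
  1350 → container 1 (new)  [load 1350/1750]
  1000 → container 2 (new)  [load 1000/1750]
  900 → container 3 (new)  [load 900/1750]
  900 → container 4 (new)  [load 900/1750]
  450 → container 2  [load 1450/1750]
  400 → container 1  [load 1750/1750]
  350 → container 3  [load 1250/1750]
  300 → container 2  [load 1750/1750]
  300 → container 3  [load 1550/1750]
  250 → container 4  [load 1150/1750]
  250 → container 4  [load 1400/1750]
  200 → container 3  [load 1750/1750]
4 containers opened.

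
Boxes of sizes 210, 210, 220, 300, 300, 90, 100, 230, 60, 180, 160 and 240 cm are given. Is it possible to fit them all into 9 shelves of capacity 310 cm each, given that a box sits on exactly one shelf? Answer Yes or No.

Yes

A valid assignment using 9 shelves:
  shelf 1: 300 = 300
  shelf 2: 300 = 300
  shelf 3: 240 + 60 = 300
  shelf 4: 230 = 230
  shelf 5: 220 + 90 = 310
  shelf 6: 210 + 100 = 310
  shelf 7: 210 = 210
  shelf 8: 180 = 180
  shelf 9: 160 = 160
Every load is within 310 cm, so 9 shelves suffice.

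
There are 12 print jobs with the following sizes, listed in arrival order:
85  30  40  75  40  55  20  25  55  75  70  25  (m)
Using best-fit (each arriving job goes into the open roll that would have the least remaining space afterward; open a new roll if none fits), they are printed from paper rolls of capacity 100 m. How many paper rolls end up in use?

7

  85 → roll 1 (new)  [load 85/100]
  30 → roll 2 (new)  [load 30/100]
  40 → roll 2  [load 70/100]
  75 → roll 3 (new)  [load 75/100]
  40 → roll 4 (new)  [load 40/100]
  55 → roll 4  [load 95/100]
  20 → roll 3  [load 95/100]
  25 → roll 2  [load 95/100]
  55 → roll 5 (new)  [load 55/100]
  75 → roll 6 (new)  [load 75/100]
  70 → roll 7 (new)  [load 70/100]
  25 → roll 6  [load 100/100]
7 paper rolls opened.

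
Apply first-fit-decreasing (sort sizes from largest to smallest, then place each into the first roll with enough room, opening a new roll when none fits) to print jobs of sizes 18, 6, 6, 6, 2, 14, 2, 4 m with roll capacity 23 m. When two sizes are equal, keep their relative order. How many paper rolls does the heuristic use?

3

Sorted descending: 18, 14, 6, 6, 6, 4, 2, 2.
  18 → roll 1 (new)  [load 18/23]
  14 → roll 2 (new)  [load 14/23]
  6 → roll 2  [load 20/23]
  6 → roll 3 (new)  [load 6/23]
  6 → roll 3  [load 12/23]
  4 → roll 1  [load 22/23]
  2 → roll 2  [load 22/23]
  2 → roll 3  [load 14/23]
3 paper rolls opened.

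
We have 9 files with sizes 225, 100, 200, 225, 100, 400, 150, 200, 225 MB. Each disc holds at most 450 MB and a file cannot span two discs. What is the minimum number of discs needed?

Total = 400 + 225 + 225 + 225 + 200 + 200 + 150 + 100 + 100 = 1825 MB.
Lower bound: ⌈1825/450⌉ = 5 discs.
A packing using 5 discs:
  disc 1: 400 = 400
  disc 2: 225 + 225 = 450
  disc 3: 225 + 200 = 425
  disc 4: 200 + 150 + 100 = 450
  disc 5: 100 = 100
This matches the lower bound, so 5 is optimal.

5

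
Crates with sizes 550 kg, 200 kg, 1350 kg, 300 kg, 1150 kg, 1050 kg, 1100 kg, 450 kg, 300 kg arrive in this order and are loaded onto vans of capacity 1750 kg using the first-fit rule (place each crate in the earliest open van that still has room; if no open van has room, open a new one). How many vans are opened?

5

  550 → van 1 (new)  [load 550/1750]
  200 → van 1  [load 750/1750]
  1350 → van 2 (new)  [load 1350/1750]
  300 → van 1  [load 1050/1750]
  1150 → van 3 (new)  [load 1150/1750]
  1050 → van 4 (new)  [load 1050/1750]
  1100 → van 5 (new)  [load 1100/1750]
  450 → van 1  [load 1500/1750]
  300 → van 2  [load 1650/1750]
5 vans opened.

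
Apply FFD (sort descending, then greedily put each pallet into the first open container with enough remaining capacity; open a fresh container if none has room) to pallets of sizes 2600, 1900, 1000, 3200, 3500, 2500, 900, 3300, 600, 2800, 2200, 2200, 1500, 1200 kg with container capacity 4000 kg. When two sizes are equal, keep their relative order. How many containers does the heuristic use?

9

Sorted descending: 3500, 3300, 3200, 2800, 2600, 2500, 2200, 2200, 1900, 1500, 1200, 1000, 900, 600.
  3500 → container 1 (new)  [load 3500/4000]
  3300 → container 2 (new)  [load 3300/4000]
  3200 → container 3 (new)  [load 3200/4000]
  2800 → container 4 (new)  [load 2800/4000]
  2600 → container 5 (new)  [load 2600/4000]
  2500 → container 6 (new)  [load 2500/4000]
  2200 → container 7 (new)  [load 2200/4000]
  2200 → container 8 (new)  [load 2200/4000]
  1900 → container 9 (new)  [load 1900/4000]
  1500 → container 6  [load 4000/4000]
  1200 → container 4  [load 4000/4000]
  1000 → container 5  [load 3600/4000]
  900 → container 7  [load 3100/4000]
  600 → container 2  [load 3900/4000]
9 containers opened.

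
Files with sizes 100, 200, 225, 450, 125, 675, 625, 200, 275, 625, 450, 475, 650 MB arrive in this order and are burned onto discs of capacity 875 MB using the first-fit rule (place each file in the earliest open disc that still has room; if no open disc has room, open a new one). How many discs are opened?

  100 → disc 1 (new)  [load 100/875]
  200 → disc 1  [load 300/875]
  225 → disc 1  [load 525/875]
  450 → disc 2 (new)  [load 450/875]
  125 → disc 1  [load 650/875]
  675 → disc 3 (new)  [load 675/875]
  625 → disc 4 (new)  [load 625/875]
  200 → disc 1  [load 850/875]
  275 → disc 2  [load 725/875]
  625 → disc 5 (new)  [load 625/875]
  450 → disc 6 (new)  [load 450/875]
  475 → disc 7 (new)  [load 475/875]
  650 → disc 8 (new)  [load 650/875]
8 discs opened.

8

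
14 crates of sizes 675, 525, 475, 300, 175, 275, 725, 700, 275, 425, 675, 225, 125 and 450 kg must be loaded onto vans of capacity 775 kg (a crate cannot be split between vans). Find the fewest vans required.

Total = 725 + 700 + 675 + 675 + 525 + 475 + 450 + 425 + 300 + 275 + 275 + 225 + 175 + 125 = 6025 kg.
Lower bound: ⌈6025/775⌉ = 8 vans.
A packing using 9 vans:
  van 1: 725 = 725
  van 2: 700 = 700
  van 3: 675 = 675
  van 4: 675 = 675
  van 5: 525 + 225 = 750
  van 6: 475 + 300 = 775
  van 7: 450 + 275 = 725
  van 8: 425 + 275 = 700
  van 9: 175 + 125 = 300
No arrangement into 8 vans stays within capacity, so 9 is optimal.

9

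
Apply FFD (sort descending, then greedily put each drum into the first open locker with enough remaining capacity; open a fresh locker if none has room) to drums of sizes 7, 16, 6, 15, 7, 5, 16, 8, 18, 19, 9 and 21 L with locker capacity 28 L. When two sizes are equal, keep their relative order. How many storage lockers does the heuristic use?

6

Sorted descending: 21, 19, 18, 16, 16, 15, 9, 8, 7, 7, 6, 5.
  21 → locker 1 (new)  [load 21/28]
  19 → locker 2 (new)  [load 19/28]
  18 → locker 3 (new)  [load 18/28]
  16 → locker 4 (new)  [load 16/28]
  16 → locker 5 (new)  [load 16/28]
  15 → locker 6 (new)  [load 15/28]
  9 → locker 2  [load 28/28]
  8 → locker 3  [load 26/28]
  7 → locker 1  [load 28/28]
  7 → locker 4  [load 23/28]
  6 → locker 5  [load 22/28]
  5 → locker 4  [load 28/28]
6 storage lockers opened.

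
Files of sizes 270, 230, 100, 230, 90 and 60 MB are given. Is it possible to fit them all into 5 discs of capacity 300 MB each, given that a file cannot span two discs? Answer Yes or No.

A valid assignment using 4 discs:
  disc 1: 270 = 270
  disc 2: 230 + 60 = 290
  disc 3: 230 = 230
  disc 4: 100 + 90 = 190
That uses only 4 ≤ 5, so 5 discs are enough.

Yes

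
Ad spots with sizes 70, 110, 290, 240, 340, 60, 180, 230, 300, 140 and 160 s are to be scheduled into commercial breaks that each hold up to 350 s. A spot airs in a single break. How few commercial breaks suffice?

Total = 340 + 300 + 290 + 240 + 230 + 180 + 160 + 140 + 110 + 70 + 60 = 2120 s.
Lower bound: ⌈2120/350⌉ = 7 commercial breaks.
A packing using 7 commercial breaks:
  break 1: 340 = 340
  break 2: 300 = 300
  break 3: 290 + 60 = 350
  break 4: 240 + 110 = 350
  break 5: 230 + 70 = 300
  break 6: 180 + 160 = 340
  break 7: 140 = 140
This matches the lower bound, so 7 is optimal.

7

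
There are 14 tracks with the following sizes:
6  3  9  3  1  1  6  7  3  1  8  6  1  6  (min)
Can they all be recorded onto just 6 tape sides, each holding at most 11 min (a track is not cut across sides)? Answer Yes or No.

No

Total = 61 min; ⌈61/11⌉ = 6.
7 tracks each exceed half the capacity and cannot share a side, forcing at least 7 tape sides.
At least 7 tape sides are required, but only 6 are allowed.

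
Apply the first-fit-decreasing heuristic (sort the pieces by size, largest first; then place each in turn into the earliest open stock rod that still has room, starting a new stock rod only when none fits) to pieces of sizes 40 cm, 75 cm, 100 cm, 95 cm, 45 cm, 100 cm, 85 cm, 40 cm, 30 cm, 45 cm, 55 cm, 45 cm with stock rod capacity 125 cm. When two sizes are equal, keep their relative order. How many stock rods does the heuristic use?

Sorted descending: 100, 100, 95, 85, 75, 55, 45, 45, 45, 40, 40, 30.
  100 → stock rod 1 (new)  [load 100/125]
  100 → stock rod 2 (new)  [load 100/125]
  95 → stock rod 3 (new)  [load 95/125]
  85 → stock rod 4 (new)  [load 85/125]
  75 → stock rod 5 (new)  [load 75/125]
  55 → stock rod 6 (new)  [load 55/125]
  45 → stock rod 5  [load 120/125]
  45 → stock rod 6  [load 100/125]
  45 → stock rod 7 (new)  [load 45/125]
  40 → stock rod 4  [load 125/125]
  40 → stock rod 7  [load 85/125]
  30 → stock rod 3  [load 125/125]
7 stock rods opened.

7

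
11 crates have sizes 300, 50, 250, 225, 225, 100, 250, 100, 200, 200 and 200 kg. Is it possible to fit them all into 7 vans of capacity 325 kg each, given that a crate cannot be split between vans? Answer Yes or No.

No

Total = 2100 kg; ⌈2100/325⌉ = 7.
8 crates each exceed half the capacity and cannot share a van, forcing at least 8 vans.
At least 8 vans are required, but only 7 are allowed.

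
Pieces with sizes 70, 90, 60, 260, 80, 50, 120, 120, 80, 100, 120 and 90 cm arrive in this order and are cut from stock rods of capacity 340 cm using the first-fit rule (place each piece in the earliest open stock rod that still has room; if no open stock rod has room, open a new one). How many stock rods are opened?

4

  70 → stock rod 1 (new)  [load 70/340]
  90 → stock rod 1  [load 160/340]
  60 → stock rod 1  [load 220/340]
  260 → stock rod 2 (new)  [load 260/340]
  80 → stock rod 1  [load 300/340]
  50 → stock rod 2  [load 310/340]
  120 → stock rod 3 (new)  [load 120/340]
  120 → stock rod 3  [load 240/340]
  80 → stock rod 3  [load 320/340]
  100 → stock rod 4 (new)  [load 100/340]
  120 → stock rod 4  [load 220/340]
  90 → stock rod 4  [load 310/340]
4 stock rods opened.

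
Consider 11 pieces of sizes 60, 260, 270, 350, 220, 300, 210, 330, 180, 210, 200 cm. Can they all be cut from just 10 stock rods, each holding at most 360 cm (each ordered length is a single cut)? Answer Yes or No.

Yes

A valid assignment using 10 stock rods:
  stock rod 1: 350 = 350
  stock rod 2: 330 = 330
  stock rod 3: 300 + 60 = 360
  stock rod 4: 270 = 270
  stock rod 5: 260 = 260
  stock rod 6: 220 = 220
  stock rod 7: 210 = 210
  stock rod 8: 210 = 210
  stock rod 9: 200 = 200
  stock rod 10: 180 = 180
Every load is within 360 cm, so 10 stock rods suffice.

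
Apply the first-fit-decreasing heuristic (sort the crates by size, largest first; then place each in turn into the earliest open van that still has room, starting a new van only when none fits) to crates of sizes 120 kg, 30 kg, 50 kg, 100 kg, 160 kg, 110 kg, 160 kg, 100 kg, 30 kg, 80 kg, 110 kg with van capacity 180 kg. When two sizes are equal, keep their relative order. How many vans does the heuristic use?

Sorted descending: 160, 160, 120, 110, 110, 100, 100, 80, 50, 30, 30.
  160 → van 1 (new)  [load 160/180]
  160 → van 2 (new)  [load 160/180]
  120 → van 3 (new)  [load 120/180]
  110 → van 4 (new)  [load 110/180]
  110 → van 5 (new)  [load 110/180]
  100 → van 6 (new)  [load 100/180]
  100 → van 7 (new)  [load 100/180]
  80 → van 6  [load 180/180]
  50 → van 3  [load 170/180]
  30 → van 4  [load 140/180]
  30 → van 4  [load 170/180]
7 vans opened.

7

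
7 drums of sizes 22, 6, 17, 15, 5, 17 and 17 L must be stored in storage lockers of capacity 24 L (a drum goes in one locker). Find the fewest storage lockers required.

5

Total = 22 + 17 + 17 + 17 + 15 + 6 + 5 = 99 L.
Lower bound: ⌈99/24⌉ = 5 storage lockers.
A packing using 5 storage lockers:
  locker 1: 22 = 22
  locker 2: 17 + 6 = 23
  locker 3: 17 + 5 = 22
  locker 4: 17 = 17
  locker 5: 15 = 15
This matches the lower bound, so 5 is optimal.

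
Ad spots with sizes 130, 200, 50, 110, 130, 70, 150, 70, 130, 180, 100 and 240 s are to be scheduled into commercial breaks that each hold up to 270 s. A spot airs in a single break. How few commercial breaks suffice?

7

Total = 240 + 200 + 180 + 150 + 130 + 130 + 130 + 110 + 100 + 70 + 70 + 50 = 1560 s.
Lower bound: ⌈1560/270⌉ = 6 commercial breaks.
A packing using 7 commercial breaks:
  break 1: 240 = 240
  break 2: 200 + 70 = 270
  break 3: 180 + 70 = 250
  break 4: 150 + 110 = 260
  break 5: 130 + 130 = 260
  break 6: 130 + 100 = 230
  break 7: 50 = 50
No arrangement into 6 commercial breaks stays within capacity, so 7 is optimal.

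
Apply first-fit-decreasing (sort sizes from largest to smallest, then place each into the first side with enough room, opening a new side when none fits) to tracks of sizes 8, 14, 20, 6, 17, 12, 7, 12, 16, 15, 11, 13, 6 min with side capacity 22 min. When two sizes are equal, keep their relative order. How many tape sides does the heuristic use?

9

Sorted descending: 20, 17, 16, 15, 14, 13, 12, 12, 11, 8, 7, 6, 6.
  20 → side 1 (new)  [load 20/22]
  17 → side 2 (new)  [load 17/22]
  16 → side 3 (new)  [load 16/22]
  15 → side 4 (new)  [load 15/22]
  14 → side 5 (new)  [load 14/22]
  13 → side 6 (new)  [load 13/22]
  12 → side 7 (new)  [load 12/22]
  12 → side 8 (new)  [load 12/22]
  11 → side 9 (new)  [load 11/22]
  8 → side 5  [load 22/22]
  7 → side 4  [load 22/22]
  6 → side 3  [load 22/22]
  6 → side 6  [load 19/22]
9 tape sides opened.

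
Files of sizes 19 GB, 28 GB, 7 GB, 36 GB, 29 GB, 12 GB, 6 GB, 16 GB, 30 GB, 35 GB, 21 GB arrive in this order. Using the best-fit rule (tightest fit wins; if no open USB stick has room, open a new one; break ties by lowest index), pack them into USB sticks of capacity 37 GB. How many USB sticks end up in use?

  19 → USB stick 1 (new)  [load 19/37]
  28 → USB stick 2 (new)  [load 28/37]
  7 → USB stick 2  [load 35/37]
  36 → USB stick 3 (new)  [load 36/37]
  29 → USB stick 4 (new)  [load 29/37]
  12 → USB stick 1  [load 31/37]
  6 → USB stick 1  [load 37/37]
  16 → USB stick 5 (new)  [load 16/37]
  30 → USB stick 6 (new)  [load 30/37]
  35 → USB stick 7 (new)  [load 35/37]
  21 → USB stick 5  [load 37/37]
7 USB sticks opened.

7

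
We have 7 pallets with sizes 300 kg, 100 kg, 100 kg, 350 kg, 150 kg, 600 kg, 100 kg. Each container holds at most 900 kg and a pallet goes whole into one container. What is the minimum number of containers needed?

Total = 600 + 350 + 300 + 150 + 100 + 100 + 100 = 1700 kg.
Lower bound: ⌈1700/900⌉ = 2 containers.
A packing using 2 containers:
  container 1: 600 + 300 = 900
  container 2: 350 + 150 + 100 + 100 + 100 = 800
This matches the lower bound, so 2 is optimal.

2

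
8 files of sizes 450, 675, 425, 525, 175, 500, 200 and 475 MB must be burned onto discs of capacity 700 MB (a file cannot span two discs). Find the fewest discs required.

6

Total = 675 + 525 + 500 + 475 + 450 + 425 + 200 + 175 = 3425 MB.
Lower bound: ⌈3425/700⌉ = 5 discs.
Also, 6 files each exceed 350 MB, and no two of those can share a disc, so at least 6 discs are needed.
A packing using 6 discs:
  disc 1: 675 = 675
  disc 2: 525 + 175 = 700
  disc 3: 500 + 200 = 700
  disc 4: 475 = 475
  disc 5: 450 = 450
  disc 6: 425 = 425
This matches the lower bound, so 6 is optimal.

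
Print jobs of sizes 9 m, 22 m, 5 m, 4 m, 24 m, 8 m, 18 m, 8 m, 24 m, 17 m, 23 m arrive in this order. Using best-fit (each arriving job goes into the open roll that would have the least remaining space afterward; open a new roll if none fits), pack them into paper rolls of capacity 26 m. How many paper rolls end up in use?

7

  9 → roll 1 (new)  [load 9/26]
  22 → roll 2 (new)  [load 22/26]
  5 → roll 1  [load 14/26]
  4 → roll 2  [load 26/26]
  24 → roll 3 (new)  [load 24/26]
  8 → roll 1  [load 22/26]
  18 → roll 4 (new)  [load 18/26]
  8 → roll 4  [load 26/26]
  24 → roll 5 (new)  [load 24/26]
  17 → roll 6 (new)  [load 17/26]
  23 → roll 7 (new)  [load 23/26]
7 paper rolls opened.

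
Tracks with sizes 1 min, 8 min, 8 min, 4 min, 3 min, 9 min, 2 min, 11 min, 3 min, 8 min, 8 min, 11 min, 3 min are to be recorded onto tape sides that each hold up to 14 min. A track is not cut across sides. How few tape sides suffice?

7

Total = 11 + 11 + 9 + 8 + 8 + 8 + 8 + 4 + 3 + 3 + 3 + 2 + 1 = 79 min.
Lower bound: ⌈79/14⌉ = 6 tape sides.
Also, 7 tracks each exceed 7 min, and no two of those can share a side, so at least 7 tape sides are needed.
A packing using 7 tape sides:
  side 1: 11 + 3 = 14
  side 2: 11 + 3 = 14
  side 3: 9 + 4 + 1 = 14
  side 4: 8 + 3 + 2 = 13
  side 5: 8 = 8
  side 6: 8 = 8
  side 7: 8 = 8
This matches the lower bound, so 7 is optimal.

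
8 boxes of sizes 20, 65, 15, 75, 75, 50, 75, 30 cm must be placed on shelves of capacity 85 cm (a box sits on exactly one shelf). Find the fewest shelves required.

Total = 75 + 75 + 75 + 65 + 50 + 30 + 20 + 15 = 405 cm.
Lower bound: ⌈405/85⌉ = 5 shelves.
A packing using 6 shelves:
  shelf 1: 75 = 75
  shelf 2: 75 = 75
  shelf 3: 75 = 75
  shelf 4: 65 + 20 = 85
  shelf 5: 50 + 30 = 80
  shelf 6: 15 = 15
No arrangement into 5 shelves stays within capacity, so 6 is optimal.

6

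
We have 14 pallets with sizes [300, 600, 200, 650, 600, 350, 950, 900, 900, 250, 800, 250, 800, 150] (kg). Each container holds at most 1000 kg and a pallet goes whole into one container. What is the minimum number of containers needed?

Total = 950 + 900 + 900 + 800 + 800 + 650 + 600 + 600 + 350 + 300 + 250 + 250 + 200 + 150 = 7700 kg.
Lower bound: ⌈7700/1000⌉ = 8 containers.
A packing using 9 containers:
  container 1: 950 = 950
  container 2: 900 = 900
  container 3: 900 = 900
  container 4: 800 + 200 = 1000
  container 5: 800 + 150 = 950
  container 6: 650 + 350 = 1000
  container 7: 600 + 300 = 900
  container 8: 600 + 250 = 850
  container 9: 250 = 250
No arrangement into 8 containers stays within capacity, so 9 is optimal.

9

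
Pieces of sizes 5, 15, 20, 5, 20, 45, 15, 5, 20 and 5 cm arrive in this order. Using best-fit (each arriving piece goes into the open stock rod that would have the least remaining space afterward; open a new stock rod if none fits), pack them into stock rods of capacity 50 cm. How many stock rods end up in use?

4

  5 → stock rod 1 (new)  [load 5/50]
  15 → stock rod 1  [load 20/50]
  20 → stock rod 1  [load 40/50]
  5 → stock rod 1  [load 45/50]
  20 → stock rod 2 (new)  [load 20/50]
  45 → stock rod 3 (new)  [load 45/50]
  15 → stock rod 2  [load 35/50]
  5 → stock rod 1  [load 50/50]
  20 → stock rod 4 (new)  [load 20/50]
  5 → stock rod 3  [load 50/50]
4 stock rods opened.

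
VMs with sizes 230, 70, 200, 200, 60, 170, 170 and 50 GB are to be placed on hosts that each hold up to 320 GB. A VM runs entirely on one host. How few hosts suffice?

Total = 230 + 200 + 200 + 170 + 170 + 70 + 60 + 50 = 1150 GB.
Lower bound: ⌈1150/320⌉ = 4 hosts.
Also, 5 VMs each exceed 160 GB, and no two of those can share a host, so at least 5 hosts are needed.
A packing using 5 hosts:
  host 1: 230 + 70 = 300
  host 2: 200 + 60 + 50 = 310
  host 3: 200 = 200
  host 4: 170 = 170
  host 5: 170 = 170
This matches the lower bound, so 5 is optimal.

5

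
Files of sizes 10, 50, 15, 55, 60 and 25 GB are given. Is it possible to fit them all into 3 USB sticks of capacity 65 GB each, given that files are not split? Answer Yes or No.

Total = 215 GB; ⌈215/65⌉ = 4.
At least 4 USB sticks are required, but only 3 are allowed.

No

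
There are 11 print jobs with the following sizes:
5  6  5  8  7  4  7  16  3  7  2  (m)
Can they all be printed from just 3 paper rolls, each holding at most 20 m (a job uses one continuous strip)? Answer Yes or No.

No

Total = 70 m; ⌈70/20⌉ = 4.
At least 4 paper rolls are required, but only 3 are allowed.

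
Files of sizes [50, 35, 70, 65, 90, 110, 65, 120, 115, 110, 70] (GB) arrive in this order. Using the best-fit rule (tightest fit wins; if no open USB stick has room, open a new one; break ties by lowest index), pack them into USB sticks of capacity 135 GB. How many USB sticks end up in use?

  50 → USB stick 1 (new)  [load 50/135]
  35 → USB stick 1  [load 85/135]
  70 → USB stick 2 (new)  [load 70/135]
  65 → USB stick 2  [load 135/135]
  90 → USB stick 3 (new)  [load 90/135]
  110 → USB stick 4 (new)  [load 110/135]
  65 → USB stick 5 (new)  [load 65/135]
  120 → USB stick 6 (new)  [load 120/135]
  115 → USB stick 7 (new)  [load 115/135]
  110 → USB stick 8 (new)  [load 110/135]
  70 → USB stick 5  [load 135/135]
8 USB sticks opened.

8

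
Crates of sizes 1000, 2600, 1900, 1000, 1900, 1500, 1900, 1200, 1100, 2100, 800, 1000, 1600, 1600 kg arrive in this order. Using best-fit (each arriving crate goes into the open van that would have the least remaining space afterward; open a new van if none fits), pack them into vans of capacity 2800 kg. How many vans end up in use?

  1000 → van 1 (new)  [load 1000/2800]
  2600 → van 2 (new)  [load 2600/2800]
  1900 → van 3 (new)  [load 1900/2800]
  1000 → van 1  [load 2000/2800]
  1900 → van 4 (new)  [load 1900/2800]
  1500 → van 5 (new)  [load 1500/2800]
  1900 → van 6 (new)  [load 1900/2800]
  1200 → van 5  [load 2700/2800]
  1100 → van 7 (new)  [load 1100/2800]
  2100 → van 8 (new)  [load 2100/2800]
  800 → van 1  [load 2800/2800]
  1000 → van 7  [load 2100/2800]
  1600 → van 9 (new)  [load 1600/2800]
  1600 → van 10 (new)  [load 1600/2800]
10 vans opened.

10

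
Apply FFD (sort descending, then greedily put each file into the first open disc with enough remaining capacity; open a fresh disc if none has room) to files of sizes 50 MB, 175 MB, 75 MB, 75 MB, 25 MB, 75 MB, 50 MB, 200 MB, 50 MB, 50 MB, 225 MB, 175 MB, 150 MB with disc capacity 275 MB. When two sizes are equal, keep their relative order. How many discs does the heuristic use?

Sorted descending: 225, 200, 175, 175, 150, 75, 75, 75, 50, 50, 50, 50, 25.
  225 → disc 1 (new)  [load 225/275]
  200 → disc 2 (new)  [load 200/275]
  175 → disc 3 (new)  [load 175/275]
  175 → disc 4 (new)  [load 175/275]
  150 → disc 5 (new)  [load 150/275]
  75 → disc 2  [load 275/275]
  75 → disc 3  [load 250/275]
  75 → disc 4  [load 250/275]
  50 → disc 1  [load 275/275]
  50 → disc 5  [load 200/275]
  50 → disc 5  [load 250/275]
  50 → disc 6 (new)  [load 50/275]
  25 → disc 3  [load 275/275]
6 discs opened.

6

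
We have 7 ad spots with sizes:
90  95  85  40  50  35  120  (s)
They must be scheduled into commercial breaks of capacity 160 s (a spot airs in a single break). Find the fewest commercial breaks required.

4

Total = 120 + 95 + 90 + 85 + 50 + 40 + 35 = 515 s.
Lower bound: ⌈515/160⌉ = 4 commercial breaks.
A packing using 4 commercial breaks:
  break 1: 120 + 40 = 160
  break 2: 95 + 50 = 145
  break 3: 90 + 35 = 125
  break 4: 85 = 85
This matches the lower bound, so 4 is optimal.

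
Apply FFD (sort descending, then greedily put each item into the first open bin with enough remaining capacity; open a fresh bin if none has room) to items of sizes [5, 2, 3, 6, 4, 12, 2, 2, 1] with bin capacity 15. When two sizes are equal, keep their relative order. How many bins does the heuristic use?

3

Sorted descending: 12, 6, 5, 4, 3, 2, 2, 2, 1.
  12 → bin 1 (new)  [load 12/15]
  6 → bin 2 (new)  [load 6/15]
  5 → bin 2  [load 11/15]
  4 → bin 2  [load 15/15]
  3 → bin 1  [load 15/15]
  2 → bin 3 (new)  [load 2/15]
  2 → bin 3  [load 4/15]
  2 → bin 3  [load 6/15]
  1 → bin 3  [load 7/15]
3 bins opened.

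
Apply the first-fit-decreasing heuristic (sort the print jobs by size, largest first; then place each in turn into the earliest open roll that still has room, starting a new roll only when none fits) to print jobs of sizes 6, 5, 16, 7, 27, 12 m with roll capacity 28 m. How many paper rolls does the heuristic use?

3

Sorted descending: 27, 16, 12, 7, 6, 5.
  27 → roll 1 (new)  [load 27/28]
  16 → roll 2 (new)  [load 16/28]
  12 → roll 2  [load 28/28]
  7 → roll 3 (new)  [load 7/28]
  6 → roll 3  [load 13/28]
  5 → roll 3  [load 18/28]
3 paper rolls opened.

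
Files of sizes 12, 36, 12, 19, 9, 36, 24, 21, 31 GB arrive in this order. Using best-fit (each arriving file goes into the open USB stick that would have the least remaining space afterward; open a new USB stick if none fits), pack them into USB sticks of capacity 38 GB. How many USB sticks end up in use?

  12 → USB stick 1 (new)  [load 12/38]
  36 → USB stick 2 (new)  [load 36/38]
  12 → USB stick 1  [load 24/38]
  19 → USB stick 3 (new)  [load 19/38]
  9 → USB stick 1  [load 33/38]
  36 → USB stick 4 (new)  [load 36/38]
  24 → USB stick 5 (new)  [load 24/38]
  21 → USB stick 6 (new)  [load 21/38]
  31 → USB stick 7 (new)  [load 31/38]
7 USB sticks opened.

7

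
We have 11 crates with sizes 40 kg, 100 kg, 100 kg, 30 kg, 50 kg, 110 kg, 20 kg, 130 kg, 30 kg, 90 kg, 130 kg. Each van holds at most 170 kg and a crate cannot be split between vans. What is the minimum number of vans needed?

6

Total = 130 + 130 + 110 + 100 + 100 + 90 + 50 + 40 + 30 + 30 + 20 = 830 kg.
Lower bound: ⌈830/170⌉ = 5 vans.
Also, 6 crates each exceed 85 kg, and no two of those can share a van, so at least 6 vans are needed.
A packing using 6 vans:
  van 1: 130 + 40 = 170
  van 2: 130 + 30 = 160
  van 3: 110 + 50 = 160
  van 4: 100 + 30 + 20 = 150
  van 5: 100 = 100
  van 6: 90 = 90
This matches the lower bound, so 6 is optimal.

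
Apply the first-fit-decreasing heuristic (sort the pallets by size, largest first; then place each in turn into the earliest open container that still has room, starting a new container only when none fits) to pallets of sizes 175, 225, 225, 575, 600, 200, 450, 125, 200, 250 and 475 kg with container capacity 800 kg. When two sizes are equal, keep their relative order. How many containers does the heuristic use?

Sorted descending: 600, 575, 475, 450, 250, 225, 225, 200, 200, 175, 125.
  600 → container 1 (new)  [load 600/800]
  575 → container 2 (new)  [load 575/800]
  475 → container 3 (new)  [load 475/800]
  450 → container 4 (new)  [load 450/800]
  250 → container 3  [load 725/800]
  225 → container 2  [load 800/800]
  225 → container 4  [load 675/800]
  200 → container 1  [load 800/800]
  200 → container 5 (new)  [load 200/800]
  175 → container 5  [load 375/800]
  125 → container 4  [load 800/800]
5 containers opened.

5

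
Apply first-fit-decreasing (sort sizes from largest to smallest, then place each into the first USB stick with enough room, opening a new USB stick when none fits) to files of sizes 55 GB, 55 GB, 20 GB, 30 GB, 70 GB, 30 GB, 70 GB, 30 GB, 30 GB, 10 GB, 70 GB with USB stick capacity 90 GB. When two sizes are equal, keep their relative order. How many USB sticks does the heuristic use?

6

Sorted descending: 70, 70, 70, 55, 55, 30, 30, 30, 30, 20, 10.
  70 → USB stick 1 (new)  [load 70/90]
  70 → USB stick 2 (new)  [load 70/90]
  70 → USB stick 3 (new)  [load 70/90]
  55 → USB stick 4 (new)  [load 55/90]
  55 → USB stick 5 (new)  [load 55/90]
  30 → USB stick 4  [load 85/90]
  30 → USB stick 5  [load 85/90]
  30 → USB stick 6 (new)  [load 30/90]
  30 → USB stick 6  [load 60/90]
  20 → USB stick 1  [load 90/90]
  10 → USB stick 2  [load 80/90]
6 USB sticks opened.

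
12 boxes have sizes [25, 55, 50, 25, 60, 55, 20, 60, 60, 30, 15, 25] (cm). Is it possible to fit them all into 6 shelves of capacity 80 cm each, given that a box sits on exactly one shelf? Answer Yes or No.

No

Total = 480 cm; ⌈480/80⌉ = 6.
The bound of 6 does not rule out 6, but exhaustive search shows no assignment into 6 shelves of capacity 80 cm exists — the minimum is 7.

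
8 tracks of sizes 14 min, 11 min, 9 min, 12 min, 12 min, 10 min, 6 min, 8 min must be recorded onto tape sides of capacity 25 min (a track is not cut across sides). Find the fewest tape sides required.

Total = 14 + 12 + 12 + 11 + 10 + 9 + 8 + 6 = 82 min.
Lower bound: ⌈82/25⌉ = 4 tape sides.
A packing using 4 tape sides:
  side 1: 14 + 11 = 25
  side 2: 12 + 12 = 24
  side 3: 10 + 9 + 6 = 25
  side 4: 8 = 8
This matches the lower bound, so 4 is optimal.

4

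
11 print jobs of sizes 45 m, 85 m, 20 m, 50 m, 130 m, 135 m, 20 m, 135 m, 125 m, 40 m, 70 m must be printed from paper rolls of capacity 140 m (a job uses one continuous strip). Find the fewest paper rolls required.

7

Total = 135 + 135 + 130 + 125 + 85 + 70 + 50 + 45 + 40 + 20 + 20 = 855 m.
Lower bound: ⌈855/140⌉ = 7 paper rolls.
A packing using 7 paper rolls:
  roll 1: 135 = 135
  roll 2: 135 = 135
  roll 3: 130 = 130
  roll 4: 125 = 125
  roll 5: 85 + 50 = 135
  roll 6: 70 + 45 + 20 = 135
  roll 7: 40 + 20 = 60
This matches the lower bound, so 7 is optimal.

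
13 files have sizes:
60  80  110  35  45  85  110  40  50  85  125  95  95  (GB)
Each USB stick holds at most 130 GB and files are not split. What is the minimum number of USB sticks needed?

9

Total = 125 + 110 + 110 + 95 + 95 + 85 + 85 + 80 + 60 + 50 + 45 + 40 + 35 = 1015 GB.
Lower bound: ⌈1015/130⌉ = 8 USB sticks.
A packing using 9 USB sticks:
  USB stick 1: 125 = 125
  USB stick 2: 110 = 110
  USB stick 3: 110 = 110
  USB stick 4: 95 + 35 = 130
  USB stick 5: 95 = 95
  USB stick 6: 85 + 45 = 130
  USB stick 7: 85 + 40 = 125
  USB stick 8: 80 + 50 = 130
  USB stick 9: 60 = 60
No arrangement into 8 USB sticks stays within capacity, so 9 is optimal.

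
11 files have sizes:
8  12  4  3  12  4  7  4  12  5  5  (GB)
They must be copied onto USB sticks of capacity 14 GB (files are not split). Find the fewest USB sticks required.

Total = 12 + 12 + 12 + 8 + 7 + 5 + 5 + 4 + 4 + 4 + 3 = 76 GB.
Lower bound: ⌈76/14⌉ = 6 USB sticks.
A packing using 6 USB sticks:
  USB stick 1: 12 = 12
  USB stick 2: 12 = 12
  USB stick 3: 12 = 12
  USB stick 4: 8 + 5 = 13
  USB stick 5: 7 + 4 + 3 = 14
  USB stick 6: 5 + 4 + 4 = 13
This matches the lower bound, so 6 is optimal.

6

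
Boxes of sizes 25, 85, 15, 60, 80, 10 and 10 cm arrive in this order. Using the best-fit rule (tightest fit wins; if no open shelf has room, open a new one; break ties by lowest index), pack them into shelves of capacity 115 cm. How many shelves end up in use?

  25 → shelf 1 (new)  [load 25/115]
  85 → shelf 1  [load 110/115]
  15 → shelf 2 (new)  [load 15/115]
  60 → shelf 2  [load 75/115]
  80 → shelf 3 (new)  [load 80/115]
  10 → shelf 3  [load 90/115]
  10 → shelf 3  [load 100/115]
3 shelves opened.

3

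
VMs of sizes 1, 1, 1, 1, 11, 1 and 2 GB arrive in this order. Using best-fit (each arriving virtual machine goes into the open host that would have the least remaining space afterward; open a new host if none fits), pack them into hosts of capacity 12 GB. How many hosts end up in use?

2

  1 → host 1 (new)  [load 1/12]
  1 → host 1  [load 2/12]
  1 → host 1  [load 3/12]
  1 → host 1  [load 4/12]
  11 → host 2 (new)  [load 11/12]
  1 → host 2  [load 12/12]
  2 → host 1  [load 6/12]
2 hosts opened.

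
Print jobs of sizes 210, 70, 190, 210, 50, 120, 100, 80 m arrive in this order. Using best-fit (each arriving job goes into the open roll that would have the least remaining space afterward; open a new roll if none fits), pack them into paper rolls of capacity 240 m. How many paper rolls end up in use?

  210 → roll 1 (new)  [load 210/240]
  70 → roll 2 (new)  [load 70/240]
  190 → roll 3 (new)  [load 190/240]
  210 → roll 4 (new)  [load 210/240]
  50 → roll 3  [load 240/240]
  120 → roll 2  [load 190/240]
  100 → roll 5 (new)  [load 100/240]
  80 → roll 5  [load 180/240]
5 paper rolls opened.

5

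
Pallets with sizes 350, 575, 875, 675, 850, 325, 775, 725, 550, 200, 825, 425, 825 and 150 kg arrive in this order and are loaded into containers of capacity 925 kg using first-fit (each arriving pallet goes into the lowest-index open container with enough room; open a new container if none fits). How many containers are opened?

  350 → container 1 (new)  [load 350/925]
  575 → container 1  [load 925/925]
  875 → container 2 (new)  [load 875/925]
  675 → container 3 (new)  [load 675/925]
  850 → container 4 (new)  [load 850/925]
  325 → container 5 (new)  [load 325/925]
  775 → container 6 (new)  [load 775/925]
  725 → container 7 (new)  [load 725/925]
  550 → container 5  [load 875/925]
  200 → container 3  [load 875/925]
  825 → container 8 (new)  [load 825/925]
  425 → container 9 (new)  [load 425/925]
  825 → container 10 (new)  [load 825/925]
  150 → container 6  [load 925/925]
10 containers opened.

10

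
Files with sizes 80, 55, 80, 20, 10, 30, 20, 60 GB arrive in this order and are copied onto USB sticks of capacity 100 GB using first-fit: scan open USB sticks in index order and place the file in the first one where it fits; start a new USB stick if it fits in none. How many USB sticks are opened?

  80 → USB stick 1 (new)  [load 80/100]
  55 → USB stick 2 (new)  [load 55/100]
  80 → USB stick 3 (new)  [load 80/100]
  20 → USB stick 1  [load 100/100]
  10 → USB stick 2  [load 65/100]
  30 → USB stick 2  [load 95/100]
  20 → USB stick 3  [load 100/100]
  60 → USB stick 4 (new)  [load 60/100]
4 USB sticks opened.

4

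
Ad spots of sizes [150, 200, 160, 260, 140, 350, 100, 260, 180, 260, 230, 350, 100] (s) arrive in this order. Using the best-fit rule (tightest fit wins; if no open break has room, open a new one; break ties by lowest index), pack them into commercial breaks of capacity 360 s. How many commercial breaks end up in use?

9

  150 → break 1 (new)  [load 150/360]
  200 → break 1  [load 350/360]
  160 → break 2 (new)  [load 160/360]
  260 → break 3 (new)  [load 260/360]
  140 → break 2  [load 300/360]
  350 → break 4 (new)  [load 350/360]
  100 → break 3  [load 360/360]
  260 → break 5 (new)  [load 260/360]
  180 → break 6 (new)  [load 180/360]
  260 → break 7 (new)  [load 260/360]
  230 → break 8 (new)  [load 230/360]
  350 → break 9 (new)  [load 350/360]
  100 → break 5  [load 360/360]
9 commercial breaks opened.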